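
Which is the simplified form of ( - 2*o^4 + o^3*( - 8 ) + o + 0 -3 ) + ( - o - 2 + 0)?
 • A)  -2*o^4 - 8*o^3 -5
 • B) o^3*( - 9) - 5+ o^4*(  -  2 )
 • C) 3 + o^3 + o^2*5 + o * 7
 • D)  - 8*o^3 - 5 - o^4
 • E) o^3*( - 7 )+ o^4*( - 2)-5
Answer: A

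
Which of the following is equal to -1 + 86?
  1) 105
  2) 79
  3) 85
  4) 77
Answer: 3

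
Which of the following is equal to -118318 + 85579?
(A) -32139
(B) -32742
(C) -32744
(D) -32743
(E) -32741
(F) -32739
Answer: F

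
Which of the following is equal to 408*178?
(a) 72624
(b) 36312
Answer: a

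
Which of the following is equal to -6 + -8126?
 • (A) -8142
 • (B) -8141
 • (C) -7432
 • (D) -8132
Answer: D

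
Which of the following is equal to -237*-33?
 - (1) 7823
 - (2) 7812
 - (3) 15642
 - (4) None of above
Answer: 4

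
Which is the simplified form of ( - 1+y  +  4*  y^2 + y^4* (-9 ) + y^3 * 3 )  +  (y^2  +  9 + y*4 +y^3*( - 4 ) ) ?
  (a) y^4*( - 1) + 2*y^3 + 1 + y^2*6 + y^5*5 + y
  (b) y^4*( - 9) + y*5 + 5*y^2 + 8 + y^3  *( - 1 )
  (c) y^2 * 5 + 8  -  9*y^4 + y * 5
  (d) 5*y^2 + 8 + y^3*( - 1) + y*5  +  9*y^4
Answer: b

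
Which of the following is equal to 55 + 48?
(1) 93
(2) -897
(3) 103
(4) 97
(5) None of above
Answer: 3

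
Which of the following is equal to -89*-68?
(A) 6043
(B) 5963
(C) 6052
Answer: C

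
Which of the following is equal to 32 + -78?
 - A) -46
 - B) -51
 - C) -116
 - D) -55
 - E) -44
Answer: A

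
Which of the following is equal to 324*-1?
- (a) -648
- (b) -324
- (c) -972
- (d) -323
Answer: b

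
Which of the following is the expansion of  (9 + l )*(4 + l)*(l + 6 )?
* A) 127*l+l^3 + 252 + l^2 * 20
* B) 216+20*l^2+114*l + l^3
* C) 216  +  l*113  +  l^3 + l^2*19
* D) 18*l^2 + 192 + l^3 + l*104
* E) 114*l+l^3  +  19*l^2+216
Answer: E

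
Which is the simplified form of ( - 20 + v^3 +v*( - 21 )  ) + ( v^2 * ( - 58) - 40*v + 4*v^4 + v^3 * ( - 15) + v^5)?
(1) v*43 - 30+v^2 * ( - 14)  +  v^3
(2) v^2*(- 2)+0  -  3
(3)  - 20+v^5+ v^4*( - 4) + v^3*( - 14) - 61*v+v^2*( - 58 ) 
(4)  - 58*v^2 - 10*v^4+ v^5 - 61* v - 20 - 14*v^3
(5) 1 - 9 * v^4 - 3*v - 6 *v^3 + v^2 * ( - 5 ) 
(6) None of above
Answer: 6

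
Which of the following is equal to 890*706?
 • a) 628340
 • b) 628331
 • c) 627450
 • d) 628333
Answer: a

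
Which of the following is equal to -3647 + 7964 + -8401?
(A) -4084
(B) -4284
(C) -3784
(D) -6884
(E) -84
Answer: A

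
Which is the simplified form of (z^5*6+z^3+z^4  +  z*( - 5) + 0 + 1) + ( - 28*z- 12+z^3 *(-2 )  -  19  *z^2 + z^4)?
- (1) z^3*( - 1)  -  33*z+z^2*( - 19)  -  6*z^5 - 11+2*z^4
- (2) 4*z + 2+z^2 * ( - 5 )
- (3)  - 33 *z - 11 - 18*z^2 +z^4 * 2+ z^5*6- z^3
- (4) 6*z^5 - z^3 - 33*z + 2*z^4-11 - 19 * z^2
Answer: 4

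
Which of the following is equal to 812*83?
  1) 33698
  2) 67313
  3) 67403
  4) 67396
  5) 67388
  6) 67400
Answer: 4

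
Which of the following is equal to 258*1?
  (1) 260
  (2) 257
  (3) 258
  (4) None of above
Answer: 3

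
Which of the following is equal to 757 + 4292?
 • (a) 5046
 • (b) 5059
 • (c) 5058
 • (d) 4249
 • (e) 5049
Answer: e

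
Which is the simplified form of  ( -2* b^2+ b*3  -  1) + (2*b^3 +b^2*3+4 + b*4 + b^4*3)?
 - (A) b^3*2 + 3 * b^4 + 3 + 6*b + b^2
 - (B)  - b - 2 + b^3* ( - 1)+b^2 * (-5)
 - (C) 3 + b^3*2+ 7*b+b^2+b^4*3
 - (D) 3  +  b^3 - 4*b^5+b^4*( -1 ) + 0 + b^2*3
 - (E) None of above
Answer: C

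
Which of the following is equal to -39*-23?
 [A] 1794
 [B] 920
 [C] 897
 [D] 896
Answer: C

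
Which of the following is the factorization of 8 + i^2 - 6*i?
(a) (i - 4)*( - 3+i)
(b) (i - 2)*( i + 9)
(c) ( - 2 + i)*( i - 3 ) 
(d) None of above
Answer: d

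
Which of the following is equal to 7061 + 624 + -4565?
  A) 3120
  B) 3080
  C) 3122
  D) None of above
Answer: A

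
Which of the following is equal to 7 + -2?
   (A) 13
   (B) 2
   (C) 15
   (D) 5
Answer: D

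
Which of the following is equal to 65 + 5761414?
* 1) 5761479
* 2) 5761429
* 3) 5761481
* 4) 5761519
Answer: 1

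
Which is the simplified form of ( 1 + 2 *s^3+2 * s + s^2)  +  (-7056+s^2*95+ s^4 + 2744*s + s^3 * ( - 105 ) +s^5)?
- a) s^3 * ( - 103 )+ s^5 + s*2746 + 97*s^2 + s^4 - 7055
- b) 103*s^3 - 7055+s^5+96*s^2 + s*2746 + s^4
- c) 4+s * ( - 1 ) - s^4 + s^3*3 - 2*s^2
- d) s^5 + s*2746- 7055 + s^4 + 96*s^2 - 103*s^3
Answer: d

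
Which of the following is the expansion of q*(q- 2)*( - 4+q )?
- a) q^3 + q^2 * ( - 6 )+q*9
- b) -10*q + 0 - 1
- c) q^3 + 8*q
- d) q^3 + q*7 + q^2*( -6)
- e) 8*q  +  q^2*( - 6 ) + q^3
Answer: e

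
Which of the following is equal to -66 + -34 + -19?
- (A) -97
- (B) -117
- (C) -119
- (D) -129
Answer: C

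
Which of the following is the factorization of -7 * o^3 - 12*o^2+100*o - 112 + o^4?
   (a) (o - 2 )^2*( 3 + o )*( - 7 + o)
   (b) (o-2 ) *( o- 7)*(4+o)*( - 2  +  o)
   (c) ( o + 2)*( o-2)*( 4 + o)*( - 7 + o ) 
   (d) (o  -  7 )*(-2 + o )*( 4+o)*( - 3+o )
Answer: b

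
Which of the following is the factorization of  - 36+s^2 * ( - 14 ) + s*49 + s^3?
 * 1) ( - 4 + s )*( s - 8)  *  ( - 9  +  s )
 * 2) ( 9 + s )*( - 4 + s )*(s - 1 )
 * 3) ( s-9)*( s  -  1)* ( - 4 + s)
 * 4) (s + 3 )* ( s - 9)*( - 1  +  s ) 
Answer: 3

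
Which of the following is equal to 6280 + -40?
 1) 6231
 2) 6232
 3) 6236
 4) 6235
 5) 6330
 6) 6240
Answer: 6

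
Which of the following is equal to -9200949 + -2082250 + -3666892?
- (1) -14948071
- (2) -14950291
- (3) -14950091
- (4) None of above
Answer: 3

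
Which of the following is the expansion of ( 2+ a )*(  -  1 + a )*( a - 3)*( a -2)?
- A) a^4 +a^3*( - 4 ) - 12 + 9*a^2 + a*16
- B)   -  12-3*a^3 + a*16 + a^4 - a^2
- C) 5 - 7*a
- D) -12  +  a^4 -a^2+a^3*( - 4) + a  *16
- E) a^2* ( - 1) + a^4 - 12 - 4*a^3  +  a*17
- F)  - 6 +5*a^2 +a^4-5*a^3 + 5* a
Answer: D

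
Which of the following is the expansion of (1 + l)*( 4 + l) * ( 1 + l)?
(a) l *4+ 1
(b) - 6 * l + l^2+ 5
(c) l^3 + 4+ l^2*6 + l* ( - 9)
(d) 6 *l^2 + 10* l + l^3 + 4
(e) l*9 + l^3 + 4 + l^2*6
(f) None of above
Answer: e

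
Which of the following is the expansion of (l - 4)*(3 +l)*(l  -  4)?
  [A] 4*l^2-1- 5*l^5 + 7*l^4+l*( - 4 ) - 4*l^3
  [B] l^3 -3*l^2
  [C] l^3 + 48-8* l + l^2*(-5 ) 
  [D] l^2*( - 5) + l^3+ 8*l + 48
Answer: C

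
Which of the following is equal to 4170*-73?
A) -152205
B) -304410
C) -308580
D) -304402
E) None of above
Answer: B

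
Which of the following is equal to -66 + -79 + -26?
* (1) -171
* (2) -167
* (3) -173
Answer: 1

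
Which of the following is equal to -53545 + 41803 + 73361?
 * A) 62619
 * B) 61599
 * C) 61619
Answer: C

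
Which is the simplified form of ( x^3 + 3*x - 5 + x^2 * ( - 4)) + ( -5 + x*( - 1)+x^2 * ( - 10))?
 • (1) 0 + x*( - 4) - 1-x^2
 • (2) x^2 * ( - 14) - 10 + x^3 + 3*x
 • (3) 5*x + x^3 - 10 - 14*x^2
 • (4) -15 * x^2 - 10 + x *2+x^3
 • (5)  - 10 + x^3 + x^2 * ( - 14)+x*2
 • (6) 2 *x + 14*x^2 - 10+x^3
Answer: 5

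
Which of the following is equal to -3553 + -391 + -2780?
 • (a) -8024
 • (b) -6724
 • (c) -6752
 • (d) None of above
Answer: b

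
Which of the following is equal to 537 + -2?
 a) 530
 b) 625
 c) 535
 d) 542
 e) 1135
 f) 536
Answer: c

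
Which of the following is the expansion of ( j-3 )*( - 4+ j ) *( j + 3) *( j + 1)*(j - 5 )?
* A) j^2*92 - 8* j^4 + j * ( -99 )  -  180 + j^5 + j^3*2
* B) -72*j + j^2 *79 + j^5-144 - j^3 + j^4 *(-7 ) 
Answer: A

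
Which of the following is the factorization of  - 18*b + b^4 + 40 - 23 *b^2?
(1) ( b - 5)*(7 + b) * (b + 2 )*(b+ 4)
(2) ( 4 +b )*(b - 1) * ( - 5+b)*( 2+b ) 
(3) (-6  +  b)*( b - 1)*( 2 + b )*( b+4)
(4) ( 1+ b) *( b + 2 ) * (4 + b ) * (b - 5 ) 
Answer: 2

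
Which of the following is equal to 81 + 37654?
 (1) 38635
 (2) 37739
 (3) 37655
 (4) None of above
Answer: 4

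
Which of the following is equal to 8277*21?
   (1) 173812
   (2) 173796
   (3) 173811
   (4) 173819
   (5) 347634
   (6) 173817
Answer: 6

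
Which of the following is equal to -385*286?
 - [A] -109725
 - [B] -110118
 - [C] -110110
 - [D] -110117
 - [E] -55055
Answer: C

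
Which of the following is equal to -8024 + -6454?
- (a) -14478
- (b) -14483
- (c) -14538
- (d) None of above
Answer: a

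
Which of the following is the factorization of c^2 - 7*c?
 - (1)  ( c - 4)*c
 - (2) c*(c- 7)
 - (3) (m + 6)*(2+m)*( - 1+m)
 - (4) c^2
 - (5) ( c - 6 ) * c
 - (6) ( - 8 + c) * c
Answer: 2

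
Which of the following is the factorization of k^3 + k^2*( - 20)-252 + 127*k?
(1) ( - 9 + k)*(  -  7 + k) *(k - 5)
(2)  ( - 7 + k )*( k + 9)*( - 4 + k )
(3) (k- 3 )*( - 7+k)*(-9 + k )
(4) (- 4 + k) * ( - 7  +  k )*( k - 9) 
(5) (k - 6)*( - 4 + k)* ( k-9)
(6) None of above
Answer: 4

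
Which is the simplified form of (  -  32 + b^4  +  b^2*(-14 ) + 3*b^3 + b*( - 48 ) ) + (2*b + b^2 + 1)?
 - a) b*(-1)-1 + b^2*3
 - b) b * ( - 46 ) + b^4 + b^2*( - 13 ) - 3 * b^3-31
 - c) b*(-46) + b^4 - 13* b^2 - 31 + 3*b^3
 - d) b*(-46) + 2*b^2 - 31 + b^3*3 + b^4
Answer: c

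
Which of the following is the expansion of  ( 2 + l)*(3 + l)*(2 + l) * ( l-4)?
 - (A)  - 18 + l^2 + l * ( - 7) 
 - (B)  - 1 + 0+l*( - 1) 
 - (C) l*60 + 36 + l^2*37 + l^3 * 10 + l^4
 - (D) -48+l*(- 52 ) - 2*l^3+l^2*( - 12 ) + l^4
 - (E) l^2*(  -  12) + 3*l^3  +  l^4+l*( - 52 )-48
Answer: E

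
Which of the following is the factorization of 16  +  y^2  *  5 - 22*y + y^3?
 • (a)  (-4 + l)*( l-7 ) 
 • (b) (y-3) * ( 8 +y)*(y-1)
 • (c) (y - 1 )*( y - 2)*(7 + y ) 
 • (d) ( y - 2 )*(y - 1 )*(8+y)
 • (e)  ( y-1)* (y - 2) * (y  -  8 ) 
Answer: d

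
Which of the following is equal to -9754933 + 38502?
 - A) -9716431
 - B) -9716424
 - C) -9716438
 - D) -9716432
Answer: A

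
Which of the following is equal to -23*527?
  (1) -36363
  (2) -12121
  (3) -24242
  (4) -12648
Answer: 2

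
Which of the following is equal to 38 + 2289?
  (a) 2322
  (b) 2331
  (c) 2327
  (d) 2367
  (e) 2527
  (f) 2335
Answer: c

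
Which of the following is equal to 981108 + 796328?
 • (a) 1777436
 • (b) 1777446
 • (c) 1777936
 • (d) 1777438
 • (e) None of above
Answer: a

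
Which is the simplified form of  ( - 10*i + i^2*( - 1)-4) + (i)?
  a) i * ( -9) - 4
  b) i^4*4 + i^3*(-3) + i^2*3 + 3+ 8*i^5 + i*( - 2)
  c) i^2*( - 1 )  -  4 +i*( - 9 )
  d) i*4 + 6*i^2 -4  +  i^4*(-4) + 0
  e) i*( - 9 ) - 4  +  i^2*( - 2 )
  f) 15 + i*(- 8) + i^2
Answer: c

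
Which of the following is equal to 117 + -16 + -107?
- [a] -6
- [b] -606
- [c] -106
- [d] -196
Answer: a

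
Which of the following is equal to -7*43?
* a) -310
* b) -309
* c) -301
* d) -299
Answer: c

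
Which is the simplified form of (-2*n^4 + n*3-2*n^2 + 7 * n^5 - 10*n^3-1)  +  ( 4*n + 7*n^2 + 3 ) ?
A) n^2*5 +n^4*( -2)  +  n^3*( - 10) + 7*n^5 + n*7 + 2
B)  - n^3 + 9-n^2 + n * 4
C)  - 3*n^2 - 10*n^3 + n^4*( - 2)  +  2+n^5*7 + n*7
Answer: A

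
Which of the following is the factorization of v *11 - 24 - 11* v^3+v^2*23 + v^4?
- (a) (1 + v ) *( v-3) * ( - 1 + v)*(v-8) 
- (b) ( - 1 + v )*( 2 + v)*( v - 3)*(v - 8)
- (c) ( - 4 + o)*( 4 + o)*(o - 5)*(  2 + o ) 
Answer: a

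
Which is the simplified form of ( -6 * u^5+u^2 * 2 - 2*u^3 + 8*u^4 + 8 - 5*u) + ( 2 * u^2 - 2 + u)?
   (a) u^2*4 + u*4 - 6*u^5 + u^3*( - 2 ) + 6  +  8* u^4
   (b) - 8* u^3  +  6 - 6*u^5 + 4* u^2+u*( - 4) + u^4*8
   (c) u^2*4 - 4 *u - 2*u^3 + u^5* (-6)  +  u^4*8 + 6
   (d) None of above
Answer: c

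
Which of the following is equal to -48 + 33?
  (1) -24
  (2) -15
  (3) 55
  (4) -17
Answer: 2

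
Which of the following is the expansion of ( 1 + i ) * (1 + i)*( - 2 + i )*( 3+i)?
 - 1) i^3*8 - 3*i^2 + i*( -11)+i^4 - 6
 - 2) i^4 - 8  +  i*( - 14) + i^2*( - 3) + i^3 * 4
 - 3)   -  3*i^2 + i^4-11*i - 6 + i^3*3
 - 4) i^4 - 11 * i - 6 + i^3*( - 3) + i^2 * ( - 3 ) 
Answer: 3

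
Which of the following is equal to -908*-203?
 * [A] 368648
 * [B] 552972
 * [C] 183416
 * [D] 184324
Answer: D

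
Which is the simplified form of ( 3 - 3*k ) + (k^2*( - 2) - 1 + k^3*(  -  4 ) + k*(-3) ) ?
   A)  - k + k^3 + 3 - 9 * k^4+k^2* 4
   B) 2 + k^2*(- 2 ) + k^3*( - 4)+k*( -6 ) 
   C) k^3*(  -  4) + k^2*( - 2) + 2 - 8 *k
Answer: B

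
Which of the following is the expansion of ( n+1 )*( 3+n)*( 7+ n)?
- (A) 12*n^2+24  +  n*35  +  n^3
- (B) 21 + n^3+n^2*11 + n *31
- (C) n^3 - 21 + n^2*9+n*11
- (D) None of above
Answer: B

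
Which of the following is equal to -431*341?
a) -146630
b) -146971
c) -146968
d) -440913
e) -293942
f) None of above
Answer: b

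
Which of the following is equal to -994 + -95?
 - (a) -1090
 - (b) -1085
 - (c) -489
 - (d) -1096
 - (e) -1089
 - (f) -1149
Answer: e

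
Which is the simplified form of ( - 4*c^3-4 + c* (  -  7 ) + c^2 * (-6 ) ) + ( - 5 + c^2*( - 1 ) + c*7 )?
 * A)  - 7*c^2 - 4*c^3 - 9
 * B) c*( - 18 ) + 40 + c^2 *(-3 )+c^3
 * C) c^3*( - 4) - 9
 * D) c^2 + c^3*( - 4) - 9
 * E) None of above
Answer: A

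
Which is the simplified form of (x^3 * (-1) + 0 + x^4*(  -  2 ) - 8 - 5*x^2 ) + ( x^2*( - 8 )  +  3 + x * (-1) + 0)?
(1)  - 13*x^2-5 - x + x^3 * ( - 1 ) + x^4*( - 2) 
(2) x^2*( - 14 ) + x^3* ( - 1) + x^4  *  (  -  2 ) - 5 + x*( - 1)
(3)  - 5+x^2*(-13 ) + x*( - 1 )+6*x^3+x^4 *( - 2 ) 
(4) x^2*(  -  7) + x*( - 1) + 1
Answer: 1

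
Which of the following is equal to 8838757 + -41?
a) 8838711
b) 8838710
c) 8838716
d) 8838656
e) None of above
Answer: c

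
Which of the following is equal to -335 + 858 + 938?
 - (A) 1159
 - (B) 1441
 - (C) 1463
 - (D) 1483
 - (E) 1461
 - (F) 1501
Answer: E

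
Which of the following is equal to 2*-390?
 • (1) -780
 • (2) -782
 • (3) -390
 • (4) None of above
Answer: 1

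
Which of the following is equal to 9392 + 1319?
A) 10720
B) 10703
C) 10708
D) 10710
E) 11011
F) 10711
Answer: F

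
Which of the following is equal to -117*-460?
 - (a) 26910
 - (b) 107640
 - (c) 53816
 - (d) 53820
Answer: d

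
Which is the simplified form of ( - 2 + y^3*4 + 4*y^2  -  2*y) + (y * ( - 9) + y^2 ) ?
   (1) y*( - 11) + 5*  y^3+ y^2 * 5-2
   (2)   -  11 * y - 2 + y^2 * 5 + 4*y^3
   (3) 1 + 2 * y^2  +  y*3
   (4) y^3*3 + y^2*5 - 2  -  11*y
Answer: 2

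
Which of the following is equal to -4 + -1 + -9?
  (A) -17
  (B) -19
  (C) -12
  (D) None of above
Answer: D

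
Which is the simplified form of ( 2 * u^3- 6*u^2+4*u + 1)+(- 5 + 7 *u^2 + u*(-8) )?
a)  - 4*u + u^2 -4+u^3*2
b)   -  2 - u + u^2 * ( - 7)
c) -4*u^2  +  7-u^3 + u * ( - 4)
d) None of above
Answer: a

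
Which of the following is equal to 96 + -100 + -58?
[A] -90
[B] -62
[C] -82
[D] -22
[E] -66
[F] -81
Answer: B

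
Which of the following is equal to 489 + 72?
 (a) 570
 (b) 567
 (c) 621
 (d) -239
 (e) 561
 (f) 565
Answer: e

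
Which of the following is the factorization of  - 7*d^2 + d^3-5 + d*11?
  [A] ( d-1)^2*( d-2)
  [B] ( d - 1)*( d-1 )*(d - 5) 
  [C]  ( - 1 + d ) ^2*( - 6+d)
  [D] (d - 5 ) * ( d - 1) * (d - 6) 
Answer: B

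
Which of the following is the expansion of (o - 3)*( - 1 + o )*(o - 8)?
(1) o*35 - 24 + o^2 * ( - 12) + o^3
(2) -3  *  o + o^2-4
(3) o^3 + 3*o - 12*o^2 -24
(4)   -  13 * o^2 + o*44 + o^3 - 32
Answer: 1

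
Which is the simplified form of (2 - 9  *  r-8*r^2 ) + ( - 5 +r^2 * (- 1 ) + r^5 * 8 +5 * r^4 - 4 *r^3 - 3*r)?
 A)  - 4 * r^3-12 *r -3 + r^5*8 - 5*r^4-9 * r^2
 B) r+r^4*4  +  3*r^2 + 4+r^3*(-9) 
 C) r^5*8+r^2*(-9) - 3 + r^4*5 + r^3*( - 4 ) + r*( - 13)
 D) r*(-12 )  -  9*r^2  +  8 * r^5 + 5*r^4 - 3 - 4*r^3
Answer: D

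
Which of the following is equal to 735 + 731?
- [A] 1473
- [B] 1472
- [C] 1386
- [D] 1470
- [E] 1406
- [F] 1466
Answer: F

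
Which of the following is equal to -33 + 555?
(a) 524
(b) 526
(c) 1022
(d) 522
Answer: d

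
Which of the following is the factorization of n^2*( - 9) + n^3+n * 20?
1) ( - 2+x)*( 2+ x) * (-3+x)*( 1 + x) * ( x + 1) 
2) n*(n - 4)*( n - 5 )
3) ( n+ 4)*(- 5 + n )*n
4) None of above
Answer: 2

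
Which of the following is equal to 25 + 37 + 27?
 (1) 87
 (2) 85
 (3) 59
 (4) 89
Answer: 4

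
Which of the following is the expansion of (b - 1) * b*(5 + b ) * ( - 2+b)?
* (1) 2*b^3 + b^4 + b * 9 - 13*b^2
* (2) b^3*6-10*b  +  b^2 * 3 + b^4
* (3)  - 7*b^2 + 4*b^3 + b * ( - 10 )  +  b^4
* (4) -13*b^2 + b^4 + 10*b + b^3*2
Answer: 4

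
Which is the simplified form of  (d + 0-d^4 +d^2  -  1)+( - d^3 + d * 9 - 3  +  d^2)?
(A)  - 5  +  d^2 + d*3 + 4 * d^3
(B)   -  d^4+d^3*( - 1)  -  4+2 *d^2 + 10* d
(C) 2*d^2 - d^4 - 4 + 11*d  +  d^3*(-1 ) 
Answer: B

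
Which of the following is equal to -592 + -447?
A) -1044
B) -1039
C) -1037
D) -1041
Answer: B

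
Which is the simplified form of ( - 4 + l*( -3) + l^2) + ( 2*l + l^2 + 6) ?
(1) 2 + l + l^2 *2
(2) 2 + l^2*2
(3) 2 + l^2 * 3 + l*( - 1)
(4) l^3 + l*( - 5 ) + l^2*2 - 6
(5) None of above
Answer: 5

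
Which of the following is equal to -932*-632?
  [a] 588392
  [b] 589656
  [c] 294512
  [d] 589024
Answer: d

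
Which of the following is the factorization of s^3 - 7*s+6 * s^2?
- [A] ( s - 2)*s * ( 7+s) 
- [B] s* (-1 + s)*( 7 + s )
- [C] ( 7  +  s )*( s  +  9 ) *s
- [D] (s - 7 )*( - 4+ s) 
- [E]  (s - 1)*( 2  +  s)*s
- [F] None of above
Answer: B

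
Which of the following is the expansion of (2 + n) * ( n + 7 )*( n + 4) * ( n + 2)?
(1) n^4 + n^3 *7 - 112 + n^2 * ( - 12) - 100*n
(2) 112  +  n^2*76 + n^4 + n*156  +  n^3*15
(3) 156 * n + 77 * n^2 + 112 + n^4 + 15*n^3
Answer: 2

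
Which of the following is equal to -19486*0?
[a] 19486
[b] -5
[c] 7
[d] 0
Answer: d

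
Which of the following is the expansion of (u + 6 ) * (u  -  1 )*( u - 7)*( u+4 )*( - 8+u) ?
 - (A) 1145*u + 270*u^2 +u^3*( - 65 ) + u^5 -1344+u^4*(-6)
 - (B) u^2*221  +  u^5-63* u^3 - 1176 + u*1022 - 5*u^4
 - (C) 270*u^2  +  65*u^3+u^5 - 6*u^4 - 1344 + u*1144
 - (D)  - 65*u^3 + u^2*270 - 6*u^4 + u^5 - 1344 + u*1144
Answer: D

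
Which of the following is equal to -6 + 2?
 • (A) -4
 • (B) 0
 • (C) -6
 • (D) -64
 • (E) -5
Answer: A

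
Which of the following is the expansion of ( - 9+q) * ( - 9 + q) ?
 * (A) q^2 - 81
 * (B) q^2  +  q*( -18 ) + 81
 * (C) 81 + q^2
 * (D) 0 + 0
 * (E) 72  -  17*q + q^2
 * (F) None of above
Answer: B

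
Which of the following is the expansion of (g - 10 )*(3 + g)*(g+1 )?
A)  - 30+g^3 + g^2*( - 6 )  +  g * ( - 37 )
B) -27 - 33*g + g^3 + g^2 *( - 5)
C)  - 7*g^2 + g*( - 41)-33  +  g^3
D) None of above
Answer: A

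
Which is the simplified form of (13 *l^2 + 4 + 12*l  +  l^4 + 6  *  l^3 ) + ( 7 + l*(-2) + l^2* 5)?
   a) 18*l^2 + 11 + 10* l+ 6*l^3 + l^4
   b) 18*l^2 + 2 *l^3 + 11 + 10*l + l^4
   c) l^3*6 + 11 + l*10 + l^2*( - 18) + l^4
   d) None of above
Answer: a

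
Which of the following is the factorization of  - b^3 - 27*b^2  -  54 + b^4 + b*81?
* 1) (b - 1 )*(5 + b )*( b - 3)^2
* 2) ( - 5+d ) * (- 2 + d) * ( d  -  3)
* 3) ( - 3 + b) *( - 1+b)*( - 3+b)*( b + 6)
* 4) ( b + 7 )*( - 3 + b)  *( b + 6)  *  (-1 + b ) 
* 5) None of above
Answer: 3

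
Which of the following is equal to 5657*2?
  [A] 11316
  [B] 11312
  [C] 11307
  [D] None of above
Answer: D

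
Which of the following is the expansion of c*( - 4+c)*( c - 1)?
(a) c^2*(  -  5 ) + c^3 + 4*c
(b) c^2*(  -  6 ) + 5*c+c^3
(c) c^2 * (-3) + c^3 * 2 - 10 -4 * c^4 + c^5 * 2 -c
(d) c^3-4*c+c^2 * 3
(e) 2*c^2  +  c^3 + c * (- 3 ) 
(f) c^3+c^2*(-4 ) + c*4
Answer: a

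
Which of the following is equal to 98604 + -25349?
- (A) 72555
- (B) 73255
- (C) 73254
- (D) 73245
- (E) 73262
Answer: B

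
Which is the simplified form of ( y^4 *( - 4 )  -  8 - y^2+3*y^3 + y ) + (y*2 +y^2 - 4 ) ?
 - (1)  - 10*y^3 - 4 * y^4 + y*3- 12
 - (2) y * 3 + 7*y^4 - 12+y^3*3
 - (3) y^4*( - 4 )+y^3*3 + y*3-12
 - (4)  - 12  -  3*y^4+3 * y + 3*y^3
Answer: 3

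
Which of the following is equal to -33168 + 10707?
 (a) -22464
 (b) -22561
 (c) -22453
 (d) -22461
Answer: d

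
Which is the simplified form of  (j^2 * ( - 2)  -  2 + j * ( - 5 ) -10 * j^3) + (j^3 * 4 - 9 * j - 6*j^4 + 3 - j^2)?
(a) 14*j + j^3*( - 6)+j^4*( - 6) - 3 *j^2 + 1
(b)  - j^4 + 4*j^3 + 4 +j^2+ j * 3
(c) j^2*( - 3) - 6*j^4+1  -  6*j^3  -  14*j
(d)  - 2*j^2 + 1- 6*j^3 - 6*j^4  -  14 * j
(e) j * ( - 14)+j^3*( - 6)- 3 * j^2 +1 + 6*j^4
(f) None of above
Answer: c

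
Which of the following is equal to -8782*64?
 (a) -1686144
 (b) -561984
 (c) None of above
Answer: c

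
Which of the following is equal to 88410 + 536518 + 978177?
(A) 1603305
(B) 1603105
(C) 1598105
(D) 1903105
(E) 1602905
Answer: B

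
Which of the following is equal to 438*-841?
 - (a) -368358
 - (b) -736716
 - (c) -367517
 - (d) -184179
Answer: a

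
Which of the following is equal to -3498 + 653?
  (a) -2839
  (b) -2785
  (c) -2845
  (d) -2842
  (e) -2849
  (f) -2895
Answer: c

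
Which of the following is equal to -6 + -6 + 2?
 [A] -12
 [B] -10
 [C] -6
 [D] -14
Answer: B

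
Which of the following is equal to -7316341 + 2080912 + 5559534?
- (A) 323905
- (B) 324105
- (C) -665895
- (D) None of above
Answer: B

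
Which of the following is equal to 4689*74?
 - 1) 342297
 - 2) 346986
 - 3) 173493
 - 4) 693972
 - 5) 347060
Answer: 2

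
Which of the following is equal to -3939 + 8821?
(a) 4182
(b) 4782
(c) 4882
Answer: c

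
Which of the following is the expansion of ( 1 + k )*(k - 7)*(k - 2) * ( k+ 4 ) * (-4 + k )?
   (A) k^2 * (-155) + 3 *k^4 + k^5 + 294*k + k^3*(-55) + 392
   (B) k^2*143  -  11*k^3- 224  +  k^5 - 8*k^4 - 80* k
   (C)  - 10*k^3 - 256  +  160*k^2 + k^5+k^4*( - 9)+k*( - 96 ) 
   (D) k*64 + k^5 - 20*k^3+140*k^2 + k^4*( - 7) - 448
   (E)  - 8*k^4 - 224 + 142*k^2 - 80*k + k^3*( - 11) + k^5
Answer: E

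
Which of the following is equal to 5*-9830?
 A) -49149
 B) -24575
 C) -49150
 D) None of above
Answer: C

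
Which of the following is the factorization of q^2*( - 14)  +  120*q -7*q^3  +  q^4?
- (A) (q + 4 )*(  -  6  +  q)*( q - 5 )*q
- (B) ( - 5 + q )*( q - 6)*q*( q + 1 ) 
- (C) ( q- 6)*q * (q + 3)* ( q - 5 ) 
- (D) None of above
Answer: A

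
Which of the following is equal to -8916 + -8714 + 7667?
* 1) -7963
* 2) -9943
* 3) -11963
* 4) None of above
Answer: 4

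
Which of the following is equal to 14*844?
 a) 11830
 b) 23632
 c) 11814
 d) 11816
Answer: d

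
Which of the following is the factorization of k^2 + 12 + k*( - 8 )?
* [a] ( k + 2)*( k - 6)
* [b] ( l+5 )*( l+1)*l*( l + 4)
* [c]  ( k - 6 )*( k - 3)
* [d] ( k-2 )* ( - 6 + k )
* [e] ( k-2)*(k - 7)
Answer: d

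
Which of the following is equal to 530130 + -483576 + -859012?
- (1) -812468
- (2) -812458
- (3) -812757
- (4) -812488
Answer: 2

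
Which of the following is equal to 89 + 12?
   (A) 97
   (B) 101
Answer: B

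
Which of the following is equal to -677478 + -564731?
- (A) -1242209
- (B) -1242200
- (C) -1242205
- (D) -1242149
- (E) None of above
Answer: A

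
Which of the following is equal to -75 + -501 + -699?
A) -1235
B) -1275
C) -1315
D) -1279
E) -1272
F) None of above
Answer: B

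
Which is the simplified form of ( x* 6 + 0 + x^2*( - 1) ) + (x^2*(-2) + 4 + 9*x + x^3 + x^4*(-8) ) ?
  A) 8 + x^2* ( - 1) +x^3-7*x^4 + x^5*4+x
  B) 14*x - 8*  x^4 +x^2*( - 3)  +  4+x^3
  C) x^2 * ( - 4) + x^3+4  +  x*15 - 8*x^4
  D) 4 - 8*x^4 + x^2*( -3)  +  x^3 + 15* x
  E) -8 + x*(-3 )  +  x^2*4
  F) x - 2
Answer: D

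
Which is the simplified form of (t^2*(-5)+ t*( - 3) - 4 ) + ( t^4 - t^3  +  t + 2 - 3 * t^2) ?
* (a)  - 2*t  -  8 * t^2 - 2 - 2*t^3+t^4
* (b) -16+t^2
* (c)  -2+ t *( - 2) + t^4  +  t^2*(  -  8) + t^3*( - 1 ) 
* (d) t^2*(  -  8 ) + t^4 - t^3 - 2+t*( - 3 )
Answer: c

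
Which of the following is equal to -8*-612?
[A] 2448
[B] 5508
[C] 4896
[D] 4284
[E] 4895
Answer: C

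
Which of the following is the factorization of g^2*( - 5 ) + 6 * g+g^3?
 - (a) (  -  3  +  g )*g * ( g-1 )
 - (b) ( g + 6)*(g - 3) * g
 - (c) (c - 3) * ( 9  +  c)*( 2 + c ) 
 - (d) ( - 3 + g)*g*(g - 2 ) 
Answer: d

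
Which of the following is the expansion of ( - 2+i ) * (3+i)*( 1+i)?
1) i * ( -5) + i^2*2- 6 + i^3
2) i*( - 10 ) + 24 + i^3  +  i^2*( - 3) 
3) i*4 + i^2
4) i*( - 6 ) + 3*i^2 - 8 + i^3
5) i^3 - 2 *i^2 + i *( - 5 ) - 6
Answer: 1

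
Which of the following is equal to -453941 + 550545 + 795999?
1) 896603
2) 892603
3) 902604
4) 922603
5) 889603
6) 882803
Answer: 2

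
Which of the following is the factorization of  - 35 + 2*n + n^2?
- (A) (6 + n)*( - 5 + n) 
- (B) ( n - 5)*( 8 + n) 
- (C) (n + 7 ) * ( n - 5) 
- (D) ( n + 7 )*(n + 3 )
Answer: C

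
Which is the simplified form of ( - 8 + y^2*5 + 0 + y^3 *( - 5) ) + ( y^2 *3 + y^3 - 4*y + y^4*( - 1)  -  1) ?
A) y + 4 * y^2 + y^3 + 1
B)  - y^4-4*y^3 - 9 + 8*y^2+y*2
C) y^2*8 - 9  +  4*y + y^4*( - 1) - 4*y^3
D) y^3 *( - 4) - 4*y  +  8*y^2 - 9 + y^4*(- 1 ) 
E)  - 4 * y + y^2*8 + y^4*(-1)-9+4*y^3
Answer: D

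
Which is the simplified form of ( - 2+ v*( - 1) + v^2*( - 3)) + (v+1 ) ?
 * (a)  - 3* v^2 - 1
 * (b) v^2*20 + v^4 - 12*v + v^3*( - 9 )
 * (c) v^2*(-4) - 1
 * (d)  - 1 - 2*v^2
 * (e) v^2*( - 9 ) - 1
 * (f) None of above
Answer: a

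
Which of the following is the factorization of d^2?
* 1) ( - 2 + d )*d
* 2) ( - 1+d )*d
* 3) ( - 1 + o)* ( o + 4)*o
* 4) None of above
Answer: 4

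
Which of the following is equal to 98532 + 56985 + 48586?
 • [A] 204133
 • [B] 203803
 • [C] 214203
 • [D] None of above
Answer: D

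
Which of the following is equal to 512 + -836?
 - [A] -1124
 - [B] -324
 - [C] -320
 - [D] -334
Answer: B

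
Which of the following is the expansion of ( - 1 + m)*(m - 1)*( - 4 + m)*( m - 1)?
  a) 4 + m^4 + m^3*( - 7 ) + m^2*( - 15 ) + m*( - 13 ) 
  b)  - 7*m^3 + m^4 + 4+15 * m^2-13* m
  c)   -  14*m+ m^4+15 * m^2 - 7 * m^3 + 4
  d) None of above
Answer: b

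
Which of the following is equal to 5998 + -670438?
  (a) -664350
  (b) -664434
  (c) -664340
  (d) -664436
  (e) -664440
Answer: e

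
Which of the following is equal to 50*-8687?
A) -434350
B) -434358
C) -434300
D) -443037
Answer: A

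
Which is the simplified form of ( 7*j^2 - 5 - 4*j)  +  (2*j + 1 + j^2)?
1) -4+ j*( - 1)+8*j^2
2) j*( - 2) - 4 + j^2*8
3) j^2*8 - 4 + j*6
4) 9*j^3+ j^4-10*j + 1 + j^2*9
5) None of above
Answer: 2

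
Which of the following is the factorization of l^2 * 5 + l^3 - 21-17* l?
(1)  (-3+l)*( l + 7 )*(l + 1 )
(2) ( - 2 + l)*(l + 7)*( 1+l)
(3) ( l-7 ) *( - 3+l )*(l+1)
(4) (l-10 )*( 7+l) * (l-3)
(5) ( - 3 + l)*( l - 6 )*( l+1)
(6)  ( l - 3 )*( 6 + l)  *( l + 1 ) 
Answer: 1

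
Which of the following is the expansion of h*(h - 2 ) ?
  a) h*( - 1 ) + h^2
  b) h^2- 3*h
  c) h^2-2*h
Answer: c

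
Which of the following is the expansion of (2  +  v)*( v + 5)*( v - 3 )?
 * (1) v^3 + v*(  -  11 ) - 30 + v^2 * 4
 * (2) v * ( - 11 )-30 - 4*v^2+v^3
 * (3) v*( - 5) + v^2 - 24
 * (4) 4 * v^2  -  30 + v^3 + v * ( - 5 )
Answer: 1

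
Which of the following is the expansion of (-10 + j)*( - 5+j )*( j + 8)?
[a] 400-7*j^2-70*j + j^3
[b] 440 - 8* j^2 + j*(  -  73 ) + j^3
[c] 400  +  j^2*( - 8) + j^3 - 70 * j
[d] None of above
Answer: a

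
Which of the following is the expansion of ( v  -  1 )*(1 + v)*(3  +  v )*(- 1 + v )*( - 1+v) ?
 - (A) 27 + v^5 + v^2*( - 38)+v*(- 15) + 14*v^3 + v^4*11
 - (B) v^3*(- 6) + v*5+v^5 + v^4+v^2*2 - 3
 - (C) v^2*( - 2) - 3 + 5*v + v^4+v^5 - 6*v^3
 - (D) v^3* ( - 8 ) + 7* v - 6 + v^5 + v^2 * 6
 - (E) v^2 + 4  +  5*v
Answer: B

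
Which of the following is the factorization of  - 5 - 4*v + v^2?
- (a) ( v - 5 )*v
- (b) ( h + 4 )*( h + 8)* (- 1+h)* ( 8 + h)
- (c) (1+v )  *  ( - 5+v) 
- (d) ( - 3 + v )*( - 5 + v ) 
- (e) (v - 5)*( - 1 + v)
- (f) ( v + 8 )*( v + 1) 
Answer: c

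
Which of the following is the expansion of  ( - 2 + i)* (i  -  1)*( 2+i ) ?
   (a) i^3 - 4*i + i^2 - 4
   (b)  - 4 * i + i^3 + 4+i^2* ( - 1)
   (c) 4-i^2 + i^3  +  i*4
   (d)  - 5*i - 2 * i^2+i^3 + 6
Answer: b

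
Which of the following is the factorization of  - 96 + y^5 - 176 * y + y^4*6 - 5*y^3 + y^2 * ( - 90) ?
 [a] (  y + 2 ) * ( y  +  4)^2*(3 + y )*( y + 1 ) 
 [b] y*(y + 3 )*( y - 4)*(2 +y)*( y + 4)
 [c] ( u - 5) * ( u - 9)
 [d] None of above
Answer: d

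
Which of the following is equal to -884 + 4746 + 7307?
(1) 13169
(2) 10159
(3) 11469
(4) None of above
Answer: 4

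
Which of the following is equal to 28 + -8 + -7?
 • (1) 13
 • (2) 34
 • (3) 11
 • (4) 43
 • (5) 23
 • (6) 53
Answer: 1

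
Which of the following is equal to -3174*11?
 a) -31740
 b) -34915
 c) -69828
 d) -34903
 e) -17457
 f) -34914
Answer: f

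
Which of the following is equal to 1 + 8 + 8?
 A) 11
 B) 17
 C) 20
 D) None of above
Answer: B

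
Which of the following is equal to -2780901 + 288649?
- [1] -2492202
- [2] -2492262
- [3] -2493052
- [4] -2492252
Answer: 4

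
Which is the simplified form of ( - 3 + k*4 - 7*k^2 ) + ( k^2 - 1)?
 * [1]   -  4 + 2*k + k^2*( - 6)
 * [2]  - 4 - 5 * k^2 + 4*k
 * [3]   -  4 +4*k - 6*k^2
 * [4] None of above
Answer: 3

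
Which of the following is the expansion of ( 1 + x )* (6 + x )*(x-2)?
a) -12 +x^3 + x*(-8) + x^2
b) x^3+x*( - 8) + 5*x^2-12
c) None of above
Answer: b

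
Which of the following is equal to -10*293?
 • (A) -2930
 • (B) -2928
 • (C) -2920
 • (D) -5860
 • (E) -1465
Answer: A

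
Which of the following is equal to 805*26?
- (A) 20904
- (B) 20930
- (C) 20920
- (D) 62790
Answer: B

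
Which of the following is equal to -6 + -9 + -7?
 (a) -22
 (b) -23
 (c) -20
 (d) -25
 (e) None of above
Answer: a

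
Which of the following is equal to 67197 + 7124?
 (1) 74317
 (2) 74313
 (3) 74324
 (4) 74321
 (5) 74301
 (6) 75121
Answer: 4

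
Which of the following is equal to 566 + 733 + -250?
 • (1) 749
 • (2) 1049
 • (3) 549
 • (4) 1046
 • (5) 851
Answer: 2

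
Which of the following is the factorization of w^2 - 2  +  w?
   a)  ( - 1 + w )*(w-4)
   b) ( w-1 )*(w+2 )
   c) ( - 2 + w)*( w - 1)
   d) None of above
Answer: b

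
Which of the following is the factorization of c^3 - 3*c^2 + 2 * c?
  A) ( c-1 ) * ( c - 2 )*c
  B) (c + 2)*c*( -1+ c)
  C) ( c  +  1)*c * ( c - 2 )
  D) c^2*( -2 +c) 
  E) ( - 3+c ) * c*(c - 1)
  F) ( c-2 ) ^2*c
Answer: A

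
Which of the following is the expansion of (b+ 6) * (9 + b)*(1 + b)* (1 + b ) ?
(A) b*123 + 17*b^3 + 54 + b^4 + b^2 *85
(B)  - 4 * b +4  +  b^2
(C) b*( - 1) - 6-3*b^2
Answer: A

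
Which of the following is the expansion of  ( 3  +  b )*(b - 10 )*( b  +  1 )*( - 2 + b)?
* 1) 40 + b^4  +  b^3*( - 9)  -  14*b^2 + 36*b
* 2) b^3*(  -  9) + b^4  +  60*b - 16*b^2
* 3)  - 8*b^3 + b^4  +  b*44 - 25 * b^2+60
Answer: 3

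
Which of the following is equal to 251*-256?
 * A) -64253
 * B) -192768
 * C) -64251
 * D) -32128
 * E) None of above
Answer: E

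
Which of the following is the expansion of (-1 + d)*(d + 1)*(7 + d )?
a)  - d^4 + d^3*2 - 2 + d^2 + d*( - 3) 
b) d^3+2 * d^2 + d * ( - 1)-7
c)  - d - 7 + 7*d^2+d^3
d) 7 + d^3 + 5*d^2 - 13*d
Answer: c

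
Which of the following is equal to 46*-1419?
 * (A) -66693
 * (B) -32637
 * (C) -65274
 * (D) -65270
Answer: C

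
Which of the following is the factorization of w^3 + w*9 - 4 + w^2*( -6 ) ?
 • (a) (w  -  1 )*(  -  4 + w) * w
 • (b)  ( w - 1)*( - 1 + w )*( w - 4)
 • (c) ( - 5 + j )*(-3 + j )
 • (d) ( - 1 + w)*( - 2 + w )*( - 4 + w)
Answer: b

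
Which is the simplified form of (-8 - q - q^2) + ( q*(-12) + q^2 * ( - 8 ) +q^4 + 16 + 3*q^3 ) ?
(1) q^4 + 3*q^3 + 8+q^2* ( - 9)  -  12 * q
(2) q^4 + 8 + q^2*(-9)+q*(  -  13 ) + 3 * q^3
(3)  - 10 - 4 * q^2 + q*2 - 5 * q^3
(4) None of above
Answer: 2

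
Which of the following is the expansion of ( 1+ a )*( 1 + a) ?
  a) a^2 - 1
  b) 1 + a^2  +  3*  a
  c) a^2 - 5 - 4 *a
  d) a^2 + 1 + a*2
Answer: d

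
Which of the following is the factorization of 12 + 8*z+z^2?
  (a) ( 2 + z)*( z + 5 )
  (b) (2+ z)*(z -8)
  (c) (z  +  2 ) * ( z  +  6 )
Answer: c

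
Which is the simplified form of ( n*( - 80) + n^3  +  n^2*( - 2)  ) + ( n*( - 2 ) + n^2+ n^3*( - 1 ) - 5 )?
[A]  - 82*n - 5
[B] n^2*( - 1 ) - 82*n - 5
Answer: B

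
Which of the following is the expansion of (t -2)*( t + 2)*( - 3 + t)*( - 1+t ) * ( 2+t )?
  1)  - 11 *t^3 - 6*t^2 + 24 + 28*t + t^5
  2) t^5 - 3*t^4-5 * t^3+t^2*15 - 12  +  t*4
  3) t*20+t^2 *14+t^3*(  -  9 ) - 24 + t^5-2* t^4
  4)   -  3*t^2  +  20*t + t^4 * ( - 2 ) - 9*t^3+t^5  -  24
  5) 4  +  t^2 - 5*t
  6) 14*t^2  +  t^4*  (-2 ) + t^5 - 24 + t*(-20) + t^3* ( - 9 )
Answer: 3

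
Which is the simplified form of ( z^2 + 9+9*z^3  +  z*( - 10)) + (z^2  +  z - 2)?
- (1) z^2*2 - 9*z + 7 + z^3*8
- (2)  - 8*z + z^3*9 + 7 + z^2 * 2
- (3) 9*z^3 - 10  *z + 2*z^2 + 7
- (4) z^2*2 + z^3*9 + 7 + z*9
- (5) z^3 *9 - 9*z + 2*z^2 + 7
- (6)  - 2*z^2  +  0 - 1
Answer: 5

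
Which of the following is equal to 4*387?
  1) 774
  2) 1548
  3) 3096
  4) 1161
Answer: 2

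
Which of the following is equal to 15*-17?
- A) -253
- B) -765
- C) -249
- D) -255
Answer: D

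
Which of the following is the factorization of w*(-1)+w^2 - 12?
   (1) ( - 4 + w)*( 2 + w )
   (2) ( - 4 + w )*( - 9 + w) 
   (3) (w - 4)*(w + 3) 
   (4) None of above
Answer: 3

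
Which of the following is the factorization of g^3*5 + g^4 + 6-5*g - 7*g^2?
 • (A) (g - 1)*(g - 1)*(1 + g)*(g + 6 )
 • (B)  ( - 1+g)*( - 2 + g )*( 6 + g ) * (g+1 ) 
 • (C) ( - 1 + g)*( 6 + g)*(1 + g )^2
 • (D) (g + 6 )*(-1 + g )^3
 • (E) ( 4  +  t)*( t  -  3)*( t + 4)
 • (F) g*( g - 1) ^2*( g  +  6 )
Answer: A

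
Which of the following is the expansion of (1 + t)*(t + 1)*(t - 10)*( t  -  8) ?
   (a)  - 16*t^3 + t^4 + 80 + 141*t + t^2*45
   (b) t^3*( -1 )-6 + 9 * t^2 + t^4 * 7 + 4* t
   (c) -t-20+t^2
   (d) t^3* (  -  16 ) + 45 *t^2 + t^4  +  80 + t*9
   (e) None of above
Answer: e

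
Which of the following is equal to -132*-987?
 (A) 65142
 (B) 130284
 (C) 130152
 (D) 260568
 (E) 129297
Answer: B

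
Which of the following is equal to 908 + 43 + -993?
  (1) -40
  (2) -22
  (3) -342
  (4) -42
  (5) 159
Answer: 4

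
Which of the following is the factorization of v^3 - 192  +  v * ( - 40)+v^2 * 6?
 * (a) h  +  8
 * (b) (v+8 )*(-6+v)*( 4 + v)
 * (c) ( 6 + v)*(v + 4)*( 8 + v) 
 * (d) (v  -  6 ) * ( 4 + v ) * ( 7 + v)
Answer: b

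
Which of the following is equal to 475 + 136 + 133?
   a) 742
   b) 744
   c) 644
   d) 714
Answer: b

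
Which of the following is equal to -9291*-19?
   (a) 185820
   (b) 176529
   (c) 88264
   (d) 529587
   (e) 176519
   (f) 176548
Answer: b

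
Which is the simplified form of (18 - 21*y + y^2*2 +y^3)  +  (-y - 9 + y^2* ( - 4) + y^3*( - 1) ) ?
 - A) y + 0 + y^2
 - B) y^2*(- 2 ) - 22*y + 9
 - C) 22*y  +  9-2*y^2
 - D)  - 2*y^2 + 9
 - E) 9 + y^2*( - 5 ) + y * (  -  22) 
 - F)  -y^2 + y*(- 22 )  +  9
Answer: B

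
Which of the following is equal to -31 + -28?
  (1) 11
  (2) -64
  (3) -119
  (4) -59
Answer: 4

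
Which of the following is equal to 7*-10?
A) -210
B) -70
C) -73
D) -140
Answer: B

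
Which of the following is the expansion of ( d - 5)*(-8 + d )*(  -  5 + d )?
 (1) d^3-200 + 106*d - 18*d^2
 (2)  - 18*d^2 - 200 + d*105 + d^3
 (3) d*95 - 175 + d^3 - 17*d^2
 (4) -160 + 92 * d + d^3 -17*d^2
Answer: 2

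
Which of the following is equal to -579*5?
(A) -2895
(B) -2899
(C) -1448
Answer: A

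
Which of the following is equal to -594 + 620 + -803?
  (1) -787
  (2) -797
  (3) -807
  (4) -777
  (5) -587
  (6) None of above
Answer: 4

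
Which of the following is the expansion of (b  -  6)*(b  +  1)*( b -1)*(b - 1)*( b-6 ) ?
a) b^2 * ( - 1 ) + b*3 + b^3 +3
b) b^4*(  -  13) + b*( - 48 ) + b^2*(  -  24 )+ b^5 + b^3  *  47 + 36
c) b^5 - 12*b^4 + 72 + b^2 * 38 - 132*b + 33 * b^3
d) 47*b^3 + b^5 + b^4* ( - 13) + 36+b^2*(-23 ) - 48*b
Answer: d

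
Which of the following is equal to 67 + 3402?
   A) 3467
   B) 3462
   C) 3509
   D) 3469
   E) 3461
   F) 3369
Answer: D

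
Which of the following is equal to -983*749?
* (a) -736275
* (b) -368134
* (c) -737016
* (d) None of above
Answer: d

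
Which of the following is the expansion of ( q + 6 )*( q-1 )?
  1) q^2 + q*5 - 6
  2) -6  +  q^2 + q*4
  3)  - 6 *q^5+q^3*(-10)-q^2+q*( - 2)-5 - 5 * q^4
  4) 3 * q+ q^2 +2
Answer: 1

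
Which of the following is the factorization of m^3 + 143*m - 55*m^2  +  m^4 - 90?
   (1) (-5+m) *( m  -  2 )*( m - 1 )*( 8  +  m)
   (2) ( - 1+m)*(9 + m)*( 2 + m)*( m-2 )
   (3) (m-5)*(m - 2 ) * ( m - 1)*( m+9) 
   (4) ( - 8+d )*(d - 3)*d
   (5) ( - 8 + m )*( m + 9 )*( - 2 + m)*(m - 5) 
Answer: 3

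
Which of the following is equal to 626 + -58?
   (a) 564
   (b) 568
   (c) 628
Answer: b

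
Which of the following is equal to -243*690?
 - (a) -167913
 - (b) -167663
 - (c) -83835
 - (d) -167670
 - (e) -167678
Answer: d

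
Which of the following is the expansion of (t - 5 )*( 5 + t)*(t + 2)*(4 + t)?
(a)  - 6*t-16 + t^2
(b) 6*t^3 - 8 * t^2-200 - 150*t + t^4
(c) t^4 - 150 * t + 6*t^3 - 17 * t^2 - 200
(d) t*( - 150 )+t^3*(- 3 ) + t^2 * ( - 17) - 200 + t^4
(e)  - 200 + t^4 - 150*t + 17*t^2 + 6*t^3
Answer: c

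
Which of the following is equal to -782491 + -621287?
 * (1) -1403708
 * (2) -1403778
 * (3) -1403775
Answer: 2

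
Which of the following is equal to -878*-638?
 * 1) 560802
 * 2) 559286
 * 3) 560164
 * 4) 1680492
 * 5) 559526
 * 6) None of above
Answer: 3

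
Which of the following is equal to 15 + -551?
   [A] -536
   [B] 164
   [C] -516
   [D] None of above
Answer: A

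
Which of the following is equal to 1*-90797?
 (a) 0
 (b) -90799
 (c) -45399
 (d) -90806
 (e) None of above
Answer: e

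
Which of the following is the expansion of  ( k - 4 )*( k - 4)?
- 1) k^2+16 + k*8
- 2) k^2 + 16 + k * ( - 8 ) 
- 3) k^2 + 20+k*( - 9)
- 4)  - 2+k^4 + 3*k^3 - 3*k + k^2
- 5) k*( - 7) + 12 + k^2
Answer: 2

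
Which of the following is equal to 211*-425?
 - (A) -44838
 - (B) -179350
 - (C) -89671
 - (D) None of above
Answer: D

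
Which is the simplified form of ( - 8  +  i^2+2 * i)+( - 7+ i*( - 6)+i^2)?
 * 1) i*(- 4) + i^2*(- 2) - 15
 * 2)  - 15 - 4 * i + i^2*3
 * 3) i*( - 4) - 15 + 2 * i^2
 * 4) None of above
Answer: 3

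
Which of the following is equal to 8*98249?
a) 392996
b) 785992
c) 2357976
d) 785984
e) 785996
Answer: b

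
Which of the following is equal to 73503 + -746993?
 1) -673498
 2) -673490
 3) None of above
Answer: 2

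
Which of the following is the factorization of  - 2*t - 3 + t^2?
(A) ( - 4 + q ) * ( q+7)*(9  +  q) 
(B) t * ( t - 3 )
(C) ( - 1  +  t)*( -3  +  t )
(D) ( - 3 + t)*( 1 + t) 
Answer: D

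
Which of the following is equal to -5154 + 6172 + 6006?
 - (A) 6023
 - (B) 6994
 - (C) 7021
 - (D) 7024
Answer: D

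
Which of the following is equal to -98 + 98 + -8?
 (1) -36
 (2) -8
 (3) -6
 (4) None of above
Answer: 2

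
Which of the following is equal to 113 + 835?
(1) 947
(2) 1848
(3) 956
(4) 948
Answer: 4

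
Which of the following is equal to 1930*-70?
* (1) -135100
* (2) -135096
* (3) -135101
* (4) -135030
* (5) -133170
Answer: 1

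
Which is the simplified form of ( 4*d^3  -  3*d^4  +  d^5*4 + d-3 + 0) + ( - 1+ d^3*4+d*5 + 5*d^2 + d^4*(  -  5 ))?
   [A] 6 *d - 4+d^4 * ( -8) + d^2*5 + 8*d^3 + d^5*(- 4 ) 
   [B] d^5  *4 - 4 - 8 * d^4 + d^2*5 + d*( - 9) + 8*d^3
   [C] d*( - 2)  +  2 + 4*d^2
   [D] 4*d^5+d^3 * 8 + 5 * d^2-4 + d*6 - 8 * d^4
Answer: D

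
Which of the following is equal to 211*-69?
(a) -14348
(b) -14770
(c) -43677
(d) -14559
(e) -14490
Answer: d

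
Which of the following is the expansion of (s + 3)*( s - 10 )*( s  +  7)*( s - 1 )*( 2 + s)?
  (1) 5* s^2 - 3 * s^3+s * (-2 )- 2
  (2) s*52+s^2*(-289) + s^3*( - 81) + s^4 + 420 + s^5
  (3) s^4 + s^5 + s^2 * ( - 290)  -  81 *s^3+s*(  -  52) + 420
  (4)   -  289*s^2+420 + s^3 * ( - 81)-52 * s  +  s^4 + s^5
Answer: 4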